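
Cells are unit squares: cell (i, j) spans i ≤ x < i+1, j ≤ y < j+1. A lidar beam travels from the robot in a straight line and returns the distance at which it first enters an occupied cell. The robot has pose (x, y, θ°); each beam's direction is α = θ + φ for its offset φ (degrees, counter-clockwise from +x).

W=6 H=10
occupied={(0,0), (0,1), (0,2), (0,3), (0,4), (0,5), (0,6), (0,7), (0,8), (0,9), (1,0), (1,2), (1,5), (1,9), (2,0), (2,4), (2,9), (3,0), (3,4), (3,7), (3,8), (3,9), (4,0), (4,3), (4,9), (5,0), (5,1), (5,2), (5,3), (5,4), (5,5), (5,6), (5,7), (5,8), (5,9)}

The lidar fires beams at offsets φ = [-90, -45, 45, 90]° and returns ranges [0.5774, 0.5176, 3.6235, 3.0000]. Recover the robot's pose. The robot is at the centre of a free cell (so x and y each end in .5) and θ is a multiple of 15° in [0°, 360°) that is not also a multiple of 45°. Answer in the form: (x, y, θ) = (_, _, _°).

(x, y, θ) = (4.5, 2.5, 120°)

The pose lattice has 25·16 = 400 candidates. Test each by forward raycasting.
  (4.5, 7.5, 240°): beam 3 = 1.9319 ≠ 3.6235 ✗
  (2.5, 6.5, 210°): beam 1 = 2.8868 ≠ 0.5774 ✗
  (4.5, 5.5, 345°): beam 1 = 1.5529 ≠ 0.5774 ✗
  (2.5, 5.5, 345°): beam 1 = 0.5176 ≠ 0.5774 ✗
  (4.5, 2.5, 240°): beam 1 = 4.0415 ≠ 0.5774 ✗
  …
  (4.5, 2.5, 120°): r_1=0.5774, r_2=0.5176, r_3=3.6235, r_4=3.0000 — all match ✓
No second candidate reproduces the full scan.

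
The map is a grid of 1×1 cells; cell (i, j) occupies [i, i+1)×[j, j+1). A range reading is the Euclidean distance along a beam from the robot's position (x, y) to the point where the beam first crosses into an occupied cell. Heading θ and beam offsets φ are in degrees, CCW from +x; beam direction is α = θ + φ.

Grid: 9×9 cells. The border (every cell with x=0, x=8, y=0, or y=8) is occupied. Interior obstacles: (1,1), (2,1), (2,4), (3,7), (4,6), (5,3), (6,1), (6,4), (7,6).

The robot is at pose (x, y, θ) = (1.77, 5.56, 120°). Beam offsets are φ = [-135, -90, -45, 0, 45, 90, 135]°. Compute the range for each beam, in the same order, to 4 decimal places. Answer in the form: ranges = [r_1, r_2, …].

ranges = [4.3792, 2.5750, 2.5261, 1.5400, 0.7972, 0.8891, 2.9751]

beam 1: φ=-135°, α=345°
  dir = (cos 345°, sin 345°) = (0.9659, -0.2588); from cell (1,5)
  next x-line at t=0.2381, next y-line at t=2.1637; Δt_x=1.0353, Δt_y=3.8637
    x: enter (2,5) at t=0.2381
    x: enter (3,5) at t=1.2734
    y: enter (3,4) at t=2.1637
    x: enter (4,4) at t=2.3087
    x: enter (5,4) at t=3.3439
    x: enter (6,4) at t=4.3792 ← occupied
  → r_1 = 4.3792
beam 2: φ=-90°, α=30°
  dir = (cos 30°, sin 30°) = (0.8660, 0.5000); from cell (1,5)
  next x-line at t=0.2656, next y-line at t=0.8800; Δt_x=1.1547, Δt_y=2.0000
    x: enter (2,5) at t=0.2656
    y: enter (2,6) at t=0.8800
    x: enter (3,6) at t=1.4203
    x: enter (4,6) at t=2.5750 ← occupied
  → r_2 = 2.5750
beam 3: φ=-45°, α=75°
  dir = (cos 75°, sin 75°) = (0.2588, 0.9659); from cell (1,5)
  next x-line at t=0.8887, next y-line at t=0.4555; Δt_x=3.8637, Δt_y=1.0353
    y: enter (1,6) at t=0.4555
    x: enter (2,6) at t=0.8887
    y: enter (2,7) at t=1.4908
    y: enter (2,8) at t=2.5261 ← occupied
  → r_3 = 2.5261
beam 4: φ=0°, α=120°
  dir = (cos 120°, sin 120°) = (-0.5000, 0.8660); from cell (1,5)
  next x-line at t=1.5400, next y-line at t=0.5081; Δt_x=2.0000, Δt_y=1.1547
    y: enter (1,6) at t=0.5081
    x: enter (0,6) at t=1.5400 ← occupied
  → r_4 = 1.5400
beam 5: φ=45°, α=165°
  dir = (cos 165°, sin 165°) = (-0.9659, 0.2588); from cell (1,5)
  next x-line at t=0.7972, next y-line at t=1.7000; Δt_x=1.0353, Δt_y=3.8637
    x: enter (0,5) at t=0.7972 ← occupied
  → r_5 = 0.7972
beam 6: φ=90°, α=210°
  dir = (cos 210°, sin 210°) = (-0.8660, -0.5000); from cell (1,5)
  next x-line at t=0.8891, next y-line at t=1.1200; Δt_x=1.1547, Δt_y=2.0000
    x: enter (0,5) at t=0.8891 ← occupied
  → r_6 = 0.8891
beam 7: φ=135°, α=255°
  dir = (cos 255°, sin 255°) = (-0.2588, -0.9659); from cell (1,5)
  next x-line at t=2.9751, next y-line at t=0.5798; Δt_x=3.8637, Δt_y=1.0353
    y: enter (1,4) at t=0.5798
    y: enter (1,3) at t=1.6150
    y: enter (1,2) at t=2.6503
    x: enter (0,2) at t=2.9751 ← occupied
  → r_7 = 2.9751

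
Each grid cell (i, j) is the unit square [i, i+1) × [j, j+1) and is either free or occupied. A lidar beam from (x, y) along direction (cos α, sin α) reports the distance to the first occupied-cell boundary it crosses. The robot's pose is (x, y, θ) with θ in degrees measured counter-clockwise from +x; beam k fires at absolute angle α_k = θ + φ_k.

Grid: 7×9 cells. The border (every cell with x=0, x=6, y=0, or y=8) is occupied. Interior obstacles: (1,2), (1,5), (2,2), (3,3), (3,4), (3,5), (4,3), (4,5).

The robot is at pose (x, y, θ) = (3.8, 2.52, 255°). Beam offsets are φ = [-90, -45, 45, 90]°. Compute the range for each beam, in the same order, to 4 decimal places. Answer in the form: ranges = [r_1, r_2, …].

ranges = [0.8282, 0.9238, 1.7551, 2.2776]

beam 1: φ=-90°, α=165°
  cosα=-0.9659 sinα=0.2588 | (3,2) | tMaxX 0.8282 tMaxY 1.8546 | tΔX 1.0353 tΔY 3.8637
    t=0.8282 [x] (2,2) — stop
  → r_1 = 0.8282
beam 2: φ=-45°, α=210°
  cosα=-0.8660 sinα=-0.5000 | (3,2) | tMaxX 0.9238 tMaxY 1.0400 | tΔX 1.1547 tΔY 2.0000
    t=0.9238 [x] (2,2) — stop
  → r_2 = 0.9238
beam 3: φ=45°, α=300°
  cosα=0.5000 sinα=-0.8660 | (3,2) | tMaxX 0.4000 tMaxY 0.6004 | tΔX 2.0000 tΔY 1.1547
    t=0.4000 [x] (4,2)
    t=0.6004 [y] (4,1)
    t=1.7551 [y] (4,0) — stop
  → r_3 = 1.7551
beam 4: φ=90°, α=345°
  cosα=0.9659 sinα=-0.2588 | (3,2) | tMaxX 0.2071 tMaxY 2.0091 | tΔX 1.0353 tΔY 3.8637
    t=0.2071 [x] (4,2)
    t=1.2423 [x] (5,2)
    t=2.0091 [y] (5,1)
    t=2.2776 [x] (6,1) — stop
  → r_4 = 2.2776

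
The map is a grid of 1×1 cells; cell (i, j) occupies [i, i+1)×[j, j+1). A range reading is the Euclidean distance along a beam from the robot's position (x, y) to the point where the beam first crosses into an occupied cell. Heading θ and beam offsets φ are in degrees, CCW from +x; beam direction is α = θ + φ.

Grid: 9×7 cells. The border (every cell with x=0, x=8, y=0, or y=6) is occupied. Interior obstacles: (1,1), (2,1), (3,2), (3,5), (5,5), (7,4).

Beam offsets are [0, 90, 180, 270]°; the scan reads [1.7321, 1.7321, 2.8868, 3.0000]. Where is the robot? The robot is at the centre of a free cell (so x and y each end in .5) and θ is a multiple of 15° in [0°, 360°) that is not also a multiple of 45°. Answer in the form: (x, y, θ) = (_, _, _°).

(x, y, θ) = (6.5, 2.5, 300°)

Candidates: 29 free-cell centres × 16 headings = 464 poses. Raycast each; keep the one whose scan matches to 4 dp.
  (2.5, 2.5, 300°): beam 1 = 0.5774 ≠ 1.7321 ✗
  (4.5, 2.5, 105°): beam 1 = 2.5882 ≠ 1.7321 ✗
  (6.5, 1.5, 60°): beam 1 = 2.8868 ≠ 1.7321 ✗
  …
  (6.5, 2.5, 300°): r_1=1.7321, r_2=1.7321, r_3=2.8868, r_4=3.0000 — all match ✓
No second candidate reproduces the full scan.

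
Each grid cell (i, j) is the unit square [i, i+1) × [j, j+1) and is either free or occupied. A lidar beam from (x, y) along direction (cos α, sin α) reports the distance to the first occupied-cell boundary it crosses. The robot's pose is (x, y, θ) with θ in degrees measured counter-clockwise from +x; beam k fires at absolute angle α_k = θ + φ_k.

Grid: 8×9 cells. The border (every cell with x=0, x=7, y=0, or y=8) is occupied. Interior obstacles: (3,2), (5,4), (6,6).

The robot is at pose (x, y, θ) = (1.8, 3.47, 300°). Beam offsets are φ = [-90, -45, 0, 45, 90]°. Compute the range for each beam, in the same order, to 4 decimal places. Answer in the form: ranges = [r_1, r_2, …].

beam 1: φ=-90°, α=210°
  direction (-0.8660, -0.5000); cell (1,3); t to first gridline: x 0.9238, y 0.9400 (then +1.1547 / +2.0000)
    (0,3) via x @ 0.9238  # hit
  → r_1 = 0.9238
beam 2: φ=-45°, α=255°
  direction (-0.2588, -0.9659); cell (1,3); t to first gridline: x 3.0910, y 0.4866 (then +3.8637 / +1.0353)
    (1,2) via y @ 0.4866
    (1,1) via y @ 1.5219
    (1,0) via y @ 2.5571  # hit
  → r_2 = 2.5571
beam 3: φ=0°, α=300°
  direction (0.5000, -0.8660); cell (1,3); t to first gridline: x 0.4000, y 0.5427 (then +2.0000 / +1.1547)
    (2,3) via x @ 0.4000
    (2,2) via y @ 0.5427
    (2,1) via y @ 1.6974
    (3,1) via x @ 2.4000
    (3,0) via y @ 2.8521  # hit
  → r_3 = 2.8521
beam 4: φ=45°, α=345°
  direction (0.9659, -0.2588); cell (1,3); t to first gridline: x 0.2071, y 1.8159 (then +1.0353 / +3.8637)
    (2,3) via x @ 0.2071
    (3,3) via x @ 1.2423
    (3,2) via y @ 1.8159  # hit
  → r_4 = 1.8159
beam 5: φ=90°, α=30°
  direction (0.8660, 0.5000); cell (1,3); t to first gridline: x 0.2309, y 1.0600 (then +1.1547 / +2.0000)
    (2,3) via x @ 0.2309
    (2,4) via y @ 1.0600
    (3,4) via x @ 1.3856
    (4,4) via x @ 2.5403
    (4,5) via y @ 3.0600
    (5,5) via x @ 3.6950
    (6,5) via x @ 4.8497
    (6,6) via y @ 5.0600  # hit
  → r_5 = 5.0600

ranges = [0.9238, 2.5571, 2.8521, 1.8159, 5.0600]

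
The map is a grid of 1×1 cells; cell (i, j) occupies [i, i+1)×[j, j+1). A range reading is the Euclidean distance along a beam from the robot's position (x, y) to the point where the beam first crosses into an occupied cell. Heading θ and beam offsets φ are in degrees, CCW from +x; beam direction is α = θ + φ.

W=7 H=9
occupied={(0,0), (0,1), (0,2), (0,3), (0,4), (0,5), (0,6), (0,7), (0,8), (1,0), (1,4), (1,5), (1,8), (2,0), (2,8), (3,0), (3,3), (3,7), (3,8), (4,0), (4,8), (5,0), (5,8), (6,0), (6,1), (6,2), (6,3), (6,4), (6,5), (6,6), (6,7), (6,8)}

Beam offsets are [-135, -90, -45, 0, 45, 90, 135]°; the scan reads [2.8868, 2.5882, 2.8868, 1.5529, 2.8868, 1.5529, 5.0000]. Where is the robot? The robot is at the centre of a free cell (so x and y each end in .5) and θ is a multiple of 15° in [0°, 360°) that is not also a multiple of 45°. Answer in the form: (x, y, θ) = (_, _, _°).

Enumerate (i+0.5, j+0.5, θ) over the 31 free cells and 16 admissible headings. For each, cast all 7 beams and compare to the given ranges.
  (4.5, 4.5, 105°): beam 1 = 1.7321 ≠ 2.8868 ✗
  (3.5, 2.5, 30°): beam 1 = 1.5529 ≠ 2.8868 ✗
  (3.5, 1.5, 255°): beam 1 = 3.0000 ≠ 2.8868 ✗
  (2.5, 3.5, 300°): beam 1 = 1.5529 ≠ 2.8868 ✗
  …
  (3.5, 5.5, 105°): r_1=2.8868, r_2=2.5882, r_3=2.8868, r_4=1.5529, r_5=2.8868, r_6=1.5529, r_7=5.0000 — all match ✓
No second candidate reproduces the full scan.

(x, y, θ) = (3.5, 5.5, 105°)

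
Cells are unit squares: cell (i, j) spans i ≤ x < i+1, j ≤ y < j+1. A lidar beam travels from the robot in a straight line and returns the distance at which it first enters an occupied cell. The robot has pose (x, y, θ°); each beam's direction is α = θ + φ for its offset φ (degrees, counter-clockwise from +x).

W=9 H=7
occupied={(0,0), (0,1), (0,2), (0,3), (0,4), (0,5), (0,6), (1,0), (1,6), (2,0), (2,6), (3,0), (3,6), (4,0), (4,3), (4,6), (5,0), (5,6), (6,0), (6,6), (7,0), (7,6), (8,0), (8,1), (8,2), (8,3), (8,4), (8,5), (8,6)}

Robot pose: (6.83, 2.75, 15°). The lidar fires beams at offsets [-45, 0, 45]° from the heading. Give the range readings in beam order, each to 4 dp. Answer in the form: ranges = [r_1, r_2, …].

beam 1: φ=-45°, α=330°
  d=(0.8660,-0.5000)  start (6,2)  tX=0.1963 tY=1.5000  stride 1/|dx|=1.1547 1/|dy|=2.0000
    cross x-line → (7,2), t=0.1963
    cross x-line → (8,2), t=1.3510 (wall)
  → r_1 = 1.3510
beam 2: φ=0°, α=15°
  d=(0.9659,0.2588)  start (6,2)  tX=0.1760 tY=0.9659  stride 1/|dx|=1.0353 1/|dy|=3.8637
    cross x-line → (7,2), t=0.1760
    cross y-line → (7,3), t=0.9659
    cross x-line → (8,3), t=1.2113 (wall)
  → r_2 = 1.2113
beam 3: φ=45°, α=60°
  d=(0.5000,0.8660)  start (6,2)  tX=0.3400 tY=0.2887  stride 1/|dx|=2.0000 1/|dy|=1.1547
    cross y-line → (6,3), t=0.2887
    cross x-line → (7,3), t=0.3400
    cross y-line → (7,4), t=1.4434
    cross x-line → (8,4), t=2.3400 (wall)
  → r_3 = 2.3400

ranges = [1.3510, 1.2113, 2.3400]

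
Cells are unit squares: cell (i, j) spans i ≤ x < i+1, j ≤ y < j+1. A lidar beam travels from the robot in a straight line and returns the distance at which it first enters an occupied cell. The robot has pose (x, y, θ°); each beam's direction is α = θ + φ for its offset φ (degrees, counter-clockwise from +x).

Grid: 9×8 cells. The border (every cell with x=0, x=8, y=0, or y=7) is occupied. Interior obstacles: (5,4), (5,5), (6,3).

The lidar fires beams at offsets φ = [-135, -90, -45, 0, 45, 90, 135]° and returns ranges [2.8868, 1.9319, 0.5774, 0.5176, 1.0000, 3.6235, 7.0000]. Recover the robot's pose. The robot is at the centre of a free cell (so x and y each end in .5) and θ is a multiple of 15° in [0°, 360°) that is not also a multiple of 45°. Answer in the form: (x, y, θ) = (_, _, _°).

(x, y, θ) = (1.5, 4.5, 195°)

Candidates: 39 free-cell centres × 16 headings = 624 poses. Raycast each; keep the one whose scan matches to 4 dp.
  (7.5, 3.5, 120°): beam 1 = 0.5176 ≠ 2.8868 ✗
  (6.5, 1.5, 165°): beam 1 = 1.7321 ≠ 2.8868 ✗
  (6.5, 2.5, 330°): beam 1 = 5.6940 ≠ 2.8868 ✗
  (6.5, 5.5, 210°): beam 1 = 1.5529 ≠ 2.8868 ✗
  (3.5, 6.5, 105°): beam 1 = 1.7321 ≠ 2.8868 ✗
  …
  (1.5, 4.5, 195°): r_1=2.8868, r_2=1.9319, r_3=0.5774, r_4=0.5176, r_5=1.0000, r_6=3.6235, r_7=7.0000 — all match ✓
Only this pose fits every beam.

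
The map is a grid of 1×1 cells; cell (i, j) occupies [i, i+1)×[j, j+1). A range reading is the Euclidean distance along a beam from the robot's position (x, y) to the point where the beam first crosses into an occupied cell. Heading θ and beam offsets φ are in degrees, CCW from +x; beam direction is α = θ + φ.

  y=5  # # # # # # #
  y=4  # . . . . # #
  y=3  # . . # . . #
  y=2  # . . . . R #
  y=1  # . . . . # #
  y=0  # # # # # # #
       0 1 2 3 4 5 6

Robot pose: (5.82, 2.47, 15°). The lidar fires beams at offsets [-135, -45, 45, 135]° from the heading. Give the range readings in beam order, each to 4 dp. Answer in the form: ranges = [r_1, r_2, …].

ranges = [0.5427, 0.2078, 0.3600, 2.1016]

beam 1: φ=-135°, α=240°
  cosα=-0.5000 sinα=-0.8660 | (5,2) | tMaxX 1.6400 tMaxY 0.5427 | tΔX 2.0000 tΔY 1.1547
    t=0.5427 [y] (5,1) — stop
  → r_1 = 0.5427
beam 2: φ=-45°, α=330°
  cosα=0.8660 sinα=-0.5000 | (5,2) | tMaxX 0.2078 tMaxY 0.9400 | tΔX 1.1547 tΔY 2.0000
    t=0.2078 [x] (6,2) — stop
  → r_2 = 0.2078
beam 3: φ=45°, α=60°
  cosα=0.5000 sinα=0.8660 | (5,2) | tMaxX 0.3600 tMaxY 0.6120 | tΔX 2.0000 tΔY 1.1547
    t=0.3600 [x] (6,2) — stop
  → r_3 = 0.3600
beam 4: φ=135°, α=150°
  cosα=-0.8660 sinα=0.5000 | (5,2) | tMaxX 0.9469 tMaxY 1.0600 | tΔX 1.1547 tΔY 2.0000
    t=0.9469 [x] (4,2)
    t=1.0600 [y] (4,3)
    t=2.1016 [x] (3,3) — stop
  → r_4 = 2.1016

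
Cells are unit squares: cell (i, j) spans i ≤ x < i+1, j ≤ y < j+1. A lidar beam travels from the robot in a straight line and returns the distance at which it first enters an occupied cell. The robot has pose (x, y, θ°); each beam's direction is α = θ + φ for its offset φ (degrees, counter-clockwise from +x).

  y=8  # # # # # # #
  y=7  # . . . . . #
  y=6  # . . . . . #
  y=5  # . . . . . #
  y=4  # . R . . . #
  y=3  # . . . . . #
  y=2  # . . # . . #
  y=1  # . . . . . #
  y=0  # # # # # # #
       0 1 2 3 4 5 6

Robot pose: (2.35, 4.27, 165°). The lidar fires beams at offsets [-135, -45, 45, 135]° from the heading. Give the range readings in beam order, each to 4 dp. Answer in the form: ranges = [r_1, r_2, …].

beam 1: φ=-135°, α=30°
  direction (0.8660, 0.5000); cell (2,4); t to first gridline: x 0.7506, y 1.4600 (then +1.1547 / +2.0000)
    (3,4) via x @ 0.7506
    (3,5) via y @ 1.4600
    (4,5) via x @ 1.9053
    (5,5) via x @ 3.0600
    (5,6) via y @ 3.4600
    (6,6) via x @ 4.2147  # hit
  → r_1 = 4.2147
beam 2: φ=-45°, α=120°
  direction (-0.5000, 0.8660); cell (2,4); t to first gridline: x 0.7000, y 0.8429 (then +2.0000 / +1.1547)
    (1,4) via x @ 0.7000
    (1,5) via y @ 0.8429
    (1,6) via y @ 1.9976
    (0,6) via x @ 2.7000  # hit
  → r_2 = 2.7000
beam 3: φ=45°, α=210°
  direction (-0.8660, -0.5000); cell (2,4); t to first gridline: x 0.4041, y 0.5400 (then +1.1547 / +2.0000)
    (1,4) via x @ 0.4041
    (1,3) via y @ 0.5400
    (0,3) via x @ 1.5588  # hit
  → r_3 = 1.5588
beam 4: φ=135°, α=300°
  direction (0.5000, -0.8660); cell (2,4); t to first gridline: x 1.3000, y 0.3118 (then +2.0000 / +1.1547)
    (2,3) via y @ 0.3118
    (3,3) via x @ 1.3000
    (3,2) via y @ 1.4665  # hit
  → r_4 = 1.4665

ranges = [4.2147, 2.7000, 1.5588, 1.4665]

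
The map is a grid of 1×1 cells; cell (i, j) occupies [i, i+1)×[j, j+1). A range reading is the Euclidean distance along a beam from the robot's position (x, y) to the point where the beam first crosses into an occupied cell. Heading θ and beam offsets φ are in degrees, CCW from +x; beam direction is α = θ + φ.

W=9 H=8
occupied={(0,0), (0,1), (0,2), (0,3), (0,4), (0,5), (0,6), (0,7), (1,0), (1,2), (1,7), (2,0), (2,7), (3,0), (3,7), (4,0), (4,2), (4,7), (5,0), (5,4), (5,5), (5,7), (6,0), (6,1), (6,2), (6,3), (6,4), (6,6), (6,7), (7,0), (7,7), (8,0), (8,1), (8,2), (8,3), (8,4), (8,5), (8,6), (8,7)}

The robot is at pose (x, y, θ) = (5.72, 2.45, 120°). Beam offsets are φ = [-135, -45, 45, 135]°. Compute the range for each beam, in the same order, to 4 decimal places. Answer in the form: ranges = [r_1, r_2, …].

beam 1: φ=-135°, α=345°
  direction (0.9659, -0.2588); cell (5,2); t to first gridline: x 0.2899, y 1.7387 (then +1.0353 / +3.8637)
    (6,2) via x @ 0.2899  # hit
  → r_1 = 0.2899
beam 2: φ=-45°, α=75°
  direction (0.2588, 0.9659); cell (5,2); t to first gridline: x 1.0818, y 0.5694 (then +3.8637 / +1.0353)
    (5,3) via y @ 0.5694
    (6,3) via x @ 1.0818  # hit
  → r_2 = 1.0818
beam 3: φ=45°, α=165°
  direction (-0.9659, 0.2588); cell (5,2); t to first gridline: x 0.7454, y 2.1250 (then +1.0353 / +3.8637)
    (4,2) via x @ 0.7454  # hit
  → r_3 = 0.7454
beam 4: φ=135°, α=255°
  direction (-0.2588, -0.9659); cell (5,2); t to first gridline: x 2.7819, y 0.4659 (then +3.8637 / +1.0353)
    (5,1) via y @ 0.4659
    (5,0) via y @ 1.5012  # hit
  → r_4 = 1.5012

ranges = [0.2899, 1.0818, 0.7454, 1.5012]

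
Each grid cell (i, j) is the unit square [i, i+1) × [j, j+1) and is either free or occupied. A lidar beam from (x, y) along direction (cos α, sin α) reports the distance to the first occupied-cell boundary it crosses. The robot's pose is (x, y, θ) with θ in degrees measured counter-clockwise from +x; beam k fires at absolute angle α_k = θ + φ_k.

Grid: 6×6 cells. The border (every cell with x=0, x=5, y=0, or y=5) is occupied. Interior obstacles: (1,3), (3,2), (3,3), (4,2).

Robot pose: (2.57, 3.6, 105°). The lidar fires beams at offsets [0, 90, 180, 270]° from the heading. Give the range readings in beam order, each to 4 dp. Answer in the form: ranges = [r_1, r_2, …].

beam 1: φ=0°, α=105°
  dir = (cos 105°, sin 105°) = (-0.2588, 0.9659); from cell (2,3)
  next x-line at t=2.2023, next y-line at t=0.4141; Δt_x=3.8637, Δt_y=1.0353
    y: enter (2,4) at t=0.4141
    y: enter (2,5) at t=1.4494 ← occupied
  → r_1 = 1.4494
beam 2: φ=90°, α=195°
  dir = (cos 195°, sin 195°) = (-0.9659, -0.2588); from cell (2,3)
  next x-line at t=0.5901, next y-line at t=2.3182; Δt_x=1.0353, Δt_y=3.8637
    x: enter (1,3) at t=0.5901 ← occupied
  → r_2 = 0.5901
beam 3: φ=180°, α=285°
  dir = (cos 285°, sin 285°) = (0.2588, -0.9659); from cell (2,3)
  next x-line at t=1.6614, next y-line at t=0.6212; Δt_x=3.8637, Δt_y=1.0353
    y: enter (2,2) at t=0.6212
    y: enter (2,1) at t=1.6564
    x: enter (3,1) at t=1.6614
    y: enter (3,0) at t=2.6917 ← occupied
  → r_3 = 2.6917
beam 4: φ=270°, α=15°
  dir = (cos 15°, sin 15°) = (0.9659, 0.2588); from cell (2,3)
  next x-line at t=0.4452, next y-line at t=1.5455; Δt_x=1.0353, Δt_y=3.8637
    x: enter (3,3) at t=0.4452 ← occupied
  → r_4 = 0.4452

ranges = [1.4494, 0.5901, 2.6917, 0.4452]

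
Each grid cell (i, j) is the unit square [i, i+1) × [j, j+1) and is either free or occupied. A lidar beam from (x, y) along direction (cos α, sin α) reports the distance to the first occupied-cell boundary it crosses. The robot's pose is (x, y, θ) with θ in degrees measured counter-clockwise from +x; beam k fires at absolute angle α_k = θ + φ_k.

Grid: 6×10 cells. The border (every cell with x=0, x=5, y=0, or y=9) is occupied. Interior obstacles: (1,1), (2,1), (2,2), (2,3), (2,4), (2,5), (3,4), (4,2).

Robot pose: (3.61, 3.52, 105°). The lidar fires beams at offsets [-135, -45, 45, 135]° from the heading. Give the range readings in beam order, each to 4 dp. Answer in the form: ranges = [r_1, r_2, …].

beam 1: φ=-135°, α=330°
  dir = (cos 330°, sin 330°) = (0.8660, -0.5000); from cell (3,3)
  next x-line at t=0.4503, next y-line at t=1.0400; Δt_x=1.1547, Δt_y=2.0000
    x: enter (4,3) at t=0.4503
    y: enter (4,2) at t=1.0400 ← occupied
  → r_1 = 1.0400
beam 2: φ=-45°, α=60°
  dir = (cos 60°, sin 60°) = (0.5000, 0.8660); from cell (3,3)
  next x-line at t=0.7800, next y-line at t=0.5543; Δt_x=2.0000, Δt_y=1.1547
    y: enter (3,4) at t=0.5543 ← occupied
  → r_2 = 0.5543
beam 3: φ=45°, α=150°
  dir = (cos 150°, sin 150°) = (-0.8660, 0.5000); from cell (3,3)
  next x-line at t=0.7044, next y-line at t=0.9600; Δt_x=1.1547, Δt_y=2.0000
    x: enter (2,3) at t=0.7044 ← occupied
  → r_3 = 0.7044
beam 4: φ=135°, α=240°
  dir = (cos 240°, sin 240°) = (-0.5000, -0.8660); from cell (3,3)
  next x-line at t=1.2200, next y-line at t=0.6004; Δt_x=2.0000, Δt_y=1.1547
    y: enter (3,2) at t=0.6004
    x: enter (2,2) at t=1.2200 ← occupied
  → r_4 = 1.2200

ranges = [1.0400, 0.5543, 0.7044, 1.2200]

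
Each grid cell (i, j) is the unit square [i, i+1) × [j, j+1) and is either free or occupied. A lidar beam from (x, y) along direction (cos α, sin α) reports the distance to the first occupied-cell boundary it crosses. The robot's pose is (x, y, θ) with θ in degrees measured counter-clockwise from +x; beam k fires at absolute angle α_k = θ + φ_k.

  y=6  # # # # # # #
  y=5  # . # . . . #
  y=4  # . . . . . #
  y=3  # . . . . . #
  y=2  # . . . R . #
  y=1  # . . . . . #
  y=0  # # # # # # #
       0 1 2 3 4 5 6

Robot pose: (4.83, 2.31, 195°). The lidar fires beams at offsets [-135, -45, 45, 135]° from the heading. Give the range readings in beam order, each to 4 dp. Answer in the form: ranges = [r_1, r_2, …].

ranges = [2.3400, 4.4225, 1.5127, 1.3510]

beam 1: φ=-135°, α=60°
  cosα=0.5000 sinα=0.8660 | (4,2) | tMaxX 0.3400 tMaxY 0.7967 | tΔX 2.0000 tΔY 1.1547
    t=0.3400 [x] (5,2)
    t=0.7967 [y] (5,3)
    t=1.9514 [y] (5,4)
    t=2.3400 [x] (6,4) — stop
  → r_1 = 2.3400
beam 2: φ=-45°, α=150°
  cosα=-0.8660 sinα=0.5000 | (4,2) | tMaxX 0.9584 tMaxY 1.3800 | tΔX 1.1547 tΔY 2.0000
    t=0.9584 [x] (3,2)
    t=1.3800 [y] (3,3)
    t=2.1131 [x] (2,3)
    t=3.2678 [x] (1,3)
    t=3.3800 [y] (1,4)
    t=4.4225 [x] (0,4) — stop
  → r_2 = 4.4225
beam 3: φ=45°, α=240°
  cosα=-0.5000 sinα=-0.8660 | (4,2) | tMaxX 1.6600 tMaxY 0.3580 | tΔX 2.0000 tΔY 1.1547
    t=0.3580 [y] (4,1)
    t=1.5127 [y] (4,0) — stop
  → r_3 = 1.5127
beam 4: φ=135°, α=330°
  cosα=0.8660 sinα=-0.5000 | (4,2) | tMaxX 0.1963 tMaxY 0.6200 | tΔX 1.1547 tΔY 2.0000
    t=0.1963 [x] (5,2)
    t=0.6200 [y] (5,1)
    t=1.3510 [x] (6,1) — stop
  → r_4 = 1.3510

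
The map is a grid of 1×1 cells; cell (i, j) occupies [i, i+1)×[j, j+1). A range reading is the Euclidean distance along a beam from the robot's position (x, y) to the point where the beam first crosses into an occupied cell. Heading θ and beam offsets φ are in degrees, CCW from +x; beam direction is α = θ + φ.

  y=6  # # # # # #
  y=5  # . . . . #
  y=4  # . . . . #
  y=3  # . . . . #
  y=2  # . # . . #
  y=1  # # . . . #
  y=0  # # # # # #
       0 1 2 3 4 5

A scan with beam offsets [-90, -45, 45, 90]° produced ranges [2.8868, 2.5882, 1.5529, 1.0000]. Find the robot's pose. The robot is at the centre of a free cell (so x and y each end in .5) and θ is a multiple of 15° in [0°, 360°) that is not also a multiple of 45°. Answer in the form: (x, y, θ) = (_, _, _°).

Enumerate (i+0.5, j+0.5, θ) over the 18 free cells and 16 admissible headings. For each, cast all 4 beams and compare to the given ranges.
  (1.5, 2.5, 195°): beam 1 = 1.9319 ≠ 2.8868 ✗
  (4.5, 1.5, 60°): beam 1 = 0.5774 ≠ 2.8868 ✗
  (1.5, 5.5, 105°): beam 1 = 1.9319 ≠ 2.8868 ✗
  …
  (3.5, 5.5, 300°): r_1=2.8868, r_2=2.5882, r_3=1.5529, r_4=1.0000 — all match ✓
Only this pose fits every beam.

(x, y, θ) = (3.5, 5.5, 300°)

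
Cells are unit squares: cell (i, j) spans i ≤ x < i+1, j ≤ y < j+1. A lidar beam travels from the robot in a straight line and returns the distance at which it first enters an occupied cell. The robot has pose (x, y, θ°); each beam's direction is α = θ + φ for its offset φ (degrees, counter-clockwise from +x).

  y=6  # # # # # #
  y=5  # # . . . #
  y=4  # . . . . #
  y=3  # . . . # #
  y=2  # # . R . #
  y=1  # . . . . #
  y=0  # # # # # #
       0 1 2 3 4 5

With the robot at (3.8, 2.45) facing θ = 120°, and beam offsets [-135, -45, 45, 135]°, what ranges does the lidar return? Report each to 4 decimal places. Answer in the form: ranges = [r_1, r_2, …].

ranges = [1.2423, 0.7727, 1.8635, 1.5012]

beam 1: φ=-135°, α=345°
  direction (0.9659, -0.2588); cell (3,2); t to first gridline: x 0.2071, y 1.7387 (then +1.0353 / +3.8637)
    (4,2) via x @ 0.2071
    (5,2) via x @ 1.2423  # hit
  → r_1 = 1.2423
beam 2: φ=-45°, α=75°
  direction (0.2588, 0.9659); cell (3,2); t to first gridline: x 0.7727, y 0.5694 (then +3.8637 / +1.0353)
    (3,3) via y @ 0.5694
    (4,3) via x @ 0.7727  # hit
  → r_2 = 0.7727
beam 3: φ=45°, α=165°
  direction (-0.9659, 0.2588); cell (3,2); t to first gridline: x 0.8282, y 2.1250 (then +1.0353 / +3.8637)
    (2,2) via x @ 0.8282
    (1,2) via x @ 1.8635  # hit
  → r_3 = 1.8635
beam 4: φ=135°, α=255°
  direction (-0.2588, -0.9659); cell (3,2); t to first gridline: x 3.0910, y 0.4659 (then +3.8637 / +1.0353)
    (3,1) via y @ 0.4659
    (3,0) via y @ 1.5012  # hit
  → r_4 = 1.5012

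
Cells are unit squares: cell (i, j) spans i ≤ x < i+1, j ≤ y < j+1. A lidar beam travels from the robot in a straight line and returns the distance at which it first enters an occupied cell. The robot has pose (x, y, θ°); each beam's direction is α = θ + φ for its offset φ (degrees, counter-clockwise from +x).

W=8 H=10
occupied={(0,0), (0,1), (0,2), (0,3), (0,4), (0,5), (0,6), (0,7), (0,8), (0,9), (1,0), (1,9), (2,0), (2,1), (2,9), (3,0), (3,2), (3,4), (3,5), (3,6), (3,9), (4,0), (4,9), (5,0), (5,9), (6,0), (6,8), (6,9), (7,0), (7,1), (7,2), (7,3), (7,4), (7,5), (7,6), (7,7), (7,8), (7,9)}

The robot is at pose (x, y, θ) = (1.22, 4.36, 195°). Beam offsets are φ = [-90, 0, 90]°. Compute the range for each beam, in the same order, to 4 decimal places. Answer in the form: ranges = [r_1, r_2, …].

ranges = [0.8500, 0.2278, 3.0137]

beam 1: φ=-90°, α=105°
  direction (-0.2588, 0.9659); cell (1,4); t to first gridline: x 0.8500, y 0.6626 (then +3.8637 / +1.0353)
    (1,5) via y @ 0.6626
    (0,5) via x @ 0.8500  # hit
  → r_1 = 0.8500
beam 2: φ=0°, α=195°
  direction (-0.9659, -0.2588); cell (1,4); t to first gridline: x 0.2278, y 1.3909 (then +1.0353 / +3.8637)
    (0,4) via x @ 0.2278  # hit
  → r_2 = 0.2278
beam 3: φ=90°, α=285°
  direction (0.2588, -0.9659); cell (1,4); t to first gridline: x 3.0137, y 0.3727 (then +3.8637 / +1.0353)
    (1,3) via y @ 0.3727
    (1,2) via y @ 1.4080
    (1,1) via y @ 2.4433
    (2,1) via x @ 3.0137  # hit
  → r_3 = 3.0137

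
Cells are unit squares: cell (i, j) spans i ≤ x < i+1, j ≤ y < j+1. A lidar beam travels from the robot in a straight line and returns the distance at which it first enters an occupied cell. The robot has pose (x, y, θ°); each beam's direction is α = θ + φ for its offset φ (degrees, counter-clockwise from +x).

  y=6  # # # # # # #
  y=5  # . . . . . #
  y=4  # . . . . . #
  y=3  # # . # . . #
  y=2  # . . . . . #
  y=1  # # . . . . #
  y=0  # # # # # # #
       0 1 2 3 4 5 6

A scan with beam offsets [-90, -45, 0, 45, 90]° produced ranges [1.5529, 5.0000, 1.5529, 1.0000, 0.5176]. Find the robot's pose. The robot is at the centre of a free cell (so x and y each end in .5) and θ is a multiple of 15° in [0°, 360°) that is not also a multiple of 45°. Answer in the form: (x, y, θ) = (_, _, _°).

(x, y, θ) = (3.5, 1.5, 165°)

Enumerate (i+0.5, j+0.5, θ) over the 22 free cells and 16 admissible headings. For each, cast all 5 beams and compare to the given ranges.
  (2.5, 3.5, 240°): beam 1 = 0.5774 ≠ 1.5529 ✗
  (5.5, 1.5, 195°): beam 1 = 4.6587 ≠ 1.5529 ✗
  (4.5, 2.5, 165°): beam 1 = 3.6235 ≠ 1.5529 ✗
  (4.5, 3.5, 240°): beam 1 = 0.5774 ≠ 1.5529 ✗
  …
  (3.5, 1.5, 165°): r_1=1.5529, r_2=5.0000, r_3=1.5529, r_4=1.0000, r_5=0.5176 — all match ✓
Only this pose fits every beam.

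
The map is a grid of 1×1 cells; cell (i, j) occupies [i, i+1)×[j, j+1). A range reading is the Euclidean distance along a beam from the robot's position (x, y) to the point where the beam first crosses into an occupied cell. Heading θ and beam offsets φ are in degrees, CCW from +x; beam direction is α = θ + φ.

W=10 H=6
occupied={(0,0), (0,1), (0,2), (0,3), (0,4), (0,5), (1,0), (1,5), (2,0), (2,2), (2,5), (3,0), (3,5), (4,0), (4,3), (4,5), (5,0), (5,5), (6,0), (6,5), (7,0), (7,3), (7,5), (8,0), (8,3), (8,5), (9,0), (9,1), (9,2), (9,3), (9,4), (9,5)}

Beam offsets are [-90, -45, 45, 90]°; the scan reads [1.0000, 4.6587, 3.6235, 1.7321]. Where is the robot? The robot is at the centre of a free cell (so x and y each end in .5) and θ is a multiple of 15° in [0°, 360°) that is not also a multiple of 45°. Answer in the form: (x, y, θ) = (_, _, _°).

The pose lattice has 28·16 = 448 candidates. Test each by forward raycasting.
  (5.5, 3.5, 60°): beam 1 = 4.0415 ≠ 1.0000 ✗
  (2.5, 4.5, 195°): beam 1 = 0.5176 ≠ 1.0000 ✗
  (2.5, 1.5, 15°): beam 1 = 0.5176 ≠ 1.0000 ✗
  (6.5, 4.5, 105°): beam 1 = 1.9319 ≠ 1.0000 ✗
  …
  (5.5, 4.5, 240°): r_1=1.0000, r_2=4.6587, r_3=3.6235, r_4=1.7321 — all match ✓
Unique over the lattice → pose = (5.5, 4.5, 240°).

(x, y, θ) = (5.5, 4.5, 240°)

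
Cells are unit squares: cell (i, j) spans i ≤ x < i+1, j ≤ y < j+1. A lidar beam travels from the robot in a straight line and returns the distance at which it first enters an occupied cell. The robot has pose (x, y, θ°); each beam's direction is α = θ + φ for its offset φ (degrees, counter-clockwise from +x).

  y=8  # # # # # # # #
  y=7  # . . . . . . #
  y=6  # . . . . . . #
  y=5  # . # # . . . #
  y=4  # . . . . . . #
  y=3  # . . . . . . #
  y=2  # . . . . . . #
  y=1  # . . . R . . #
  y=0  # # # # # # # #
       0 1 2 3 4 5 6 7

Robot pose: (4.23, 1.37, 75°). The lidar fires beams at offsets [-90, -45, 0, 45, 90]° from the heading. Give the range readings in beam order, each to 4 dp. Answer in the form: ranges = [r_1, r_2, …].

ranges = [1.4296, 3.1985, 6.8639, 4.1916, 3.3439]

beam 1: φ=-90°, α=345°
  direction (0.9659, -0.2588); cell (4,1); t to first gridline: x 0.7972, y 1.4296 (then +1.0353 / +3.8637)
    (5,1) via x @ 0.7972
    (5,0) via y @ 1.4296  # hit
  → r_1 = 1.4296
beam 2: φ=-45°, α=30°
  direction (0.8660, 0.5000); cell (4,1); t to first gridline: x 0.8891, y 1.2600 (then +1.1547 / +2.0000)
    (5,1) via x @ 0.8891
    (5,2) via y @ 1.2600
    (6,2) via x @ 2.0438
    (7,2) via x @ 3.1985  # hit
  → r_2 = 3.1985
beam 3: φ=0°, α=75°
  direction (0.2588, 0.9659); cell (4,1); t to first gridline: x 2.9751, y 0.6522 (then +3.8637 / +1.0353)
    (4,2) via y @ 0.6522
    (4,3) via y @ 1.6875
    (4,4) via y @ 2.7228
    (5,4) via x @ 2.9751
    (5,5) via y @ 3.7581
    (5,6) via y @ 4.7933
    (5,7) via y @ 5.8286
    (6,7) via x @ 6.8388
    (6,8) via y @ 6.8639  # hit
  → r_3 = 6.8639
beam 4: φ=45°, α=120°
  direction (-0.5000, 0.8660); cell (4,1); t to first gridline: x 0.4600, y 0.7275 (then +2.0000 / +1.1547)
    (3,1) via x @ 0.4600
    (3,2) via y @ 0.7275
    (3,3) via y @ 1.8822
    (2,3) via x @ 2.4600
    (2,4) via y @ 3.0369
    (2,5) via y @ 4.1916  # hit
  → r_4 = 4.1916
beam 5: φ=90°, α=165°
  direction (-0.9659, 0.2588); cell (4,1); t to first gridline: x 0.2381, y 2.4341 (then +1.0353 / +3.8637)
    (3,1) via x @ 0.2381
    (2,1) via x @ 1.2734
    (1,1) via x @ 2.3087
    (1,2) via y @ 2.4341
    (0,2) via x @ 3.3439  # hit
  → r_5 = 3.3439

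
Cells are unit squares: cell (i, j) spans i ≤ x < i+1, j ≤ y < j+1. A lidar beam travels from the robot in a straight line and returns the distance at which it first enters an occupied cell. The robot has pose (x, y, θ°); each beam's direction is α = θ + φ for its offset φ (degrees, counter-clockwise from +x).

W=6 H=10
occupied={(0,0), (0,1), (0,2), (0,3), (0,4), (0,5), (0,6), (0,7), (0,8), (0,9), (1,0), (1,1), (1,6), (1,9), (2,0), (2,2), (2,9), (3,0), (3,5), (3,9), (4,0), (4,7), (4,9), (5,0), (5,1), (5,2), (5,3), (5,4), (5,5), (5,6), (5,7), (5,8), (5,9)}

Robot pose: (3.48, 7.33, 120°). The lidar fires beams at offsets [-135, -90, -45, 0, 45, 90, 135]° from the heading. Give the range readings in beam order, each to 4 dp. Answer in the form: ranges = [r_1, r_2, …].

beam 1: φ=-135°, α=345°
  d=(0.9659,-0.2588)  start (3,7)  tX=0.5383 tY=1.2750  stride 1/|dx|=1.0353 1/|dy|=3.8637
    cross x-line → (4,7), t=0.5383 (wall)
  → r_1 = 0.5383
beam 2: φ=-90°, α=30°
  d=(0.8660,0.5000)  start (3,7)  tX=0.6004 tY=1.3400  stride 1/|dx|=1.1547 1/|dy|=2.0000
    cross x-line → (4,7), t=0.6004 (wall)
  → r_2 = 0.6004
beam 3: φ=-45°, α=75°
  d=(0.2588,0.9659)  start (3,7)  tX=2.0091 tY=0.6936  stride 1/|dx|=3.8637 1/|dy|=1.0353
    cross y-line → (3,8), t=0.6936
    cross y-line → (3,9), t=1.7289 (wall)
  → r_3 = 1.7289
beam 4: φ=0°, α=120°
  d=(-0.5000,0.8660)  start (3,7)  tX=0.9600 tY=0.7736  stride 1/|dx|=2.0000 1/|dy|=1.1547
    cross y-line → (3,8), t=0.7736
    cross x-line → (2,8), t=0.9600
    cross y-line → (2,9), t=1.9283 (wall)
  → r_4 = 1.9283
beam 5: φ=45°, α=165°
  d=(-0.9659,0.2588)  start (3,7)  tX=0.4969 tY=2.5887  stride 1/|dx|=1.0353 1/|dy|=3.8637
    cross x-line → (2,7), t=0.4969
    cross x-line → (1,7), t=1.5322
    cross x-line → (0,7), t=2.5675 (wall)
  → r_5 = 2.5675
beam 6: φ=90°, α=210°
  d=(-0.8660,-0.5000)  start (3,7)  tX=0.5543 tY=0.6600  stride 1/|dx|=1.1547 1/|dy|=2.0000
    cross x-line → (2,7), t=0.5543
    cross y-line → (2,6), t=0.6600
    cross x-line → (1,6), t=1.7090 (wall)
  → r_6 = 1.7090
beam 7: φ=135°, α=255°
  d=(-0.2588,-0.9659)  start (3,7)  tX=1.8546 tY=0.3416  stride 1/|dx|=3.8637 1/|dy|=1.0353
    cross y-line → (3,6), t=0.3416
    cross y-line → (3,5), t=1.3769 (wall)
  → r_7 = 1.3769

ranges = [0.5383, 0.6004, 1.7289, 1.9283, 2.5675, 1.7090, 1.3769]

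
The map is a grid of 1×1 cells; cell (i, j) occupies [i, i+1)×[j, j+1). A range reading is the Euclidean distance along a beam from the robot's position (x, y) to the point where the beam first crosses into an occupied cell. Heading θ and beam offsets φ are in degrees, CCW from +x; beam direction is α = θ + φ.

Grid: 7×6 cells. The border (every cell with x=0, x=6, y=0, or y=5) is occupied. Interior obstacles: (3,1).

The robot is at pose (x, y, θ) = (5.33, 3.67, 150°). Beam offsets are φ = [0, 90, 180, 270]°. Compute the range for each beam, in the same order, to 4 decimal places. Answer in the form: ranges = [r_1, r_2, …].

beam 1: φ=0°, α=150°
  dir = (cos 150°, sin 150°) = (-0.8660, 0.5000); from cell (5,3)
  next x-line at t=0.3811, next y-line at t=0.6600; Δt_x=1.1547, Δt_y=2.0000
    x: enter (4,3) at t=0.3811
    y: enter (4,4) at t=0.6600
    x: enter (3,4) at t=1.5358
    y: enter (3,5) at t=2.6600 ← occupied
  → r_1 = 2.6600
beam 2: φ=90°, α=240°
  dir = (cos 240°, sin 240°) = (-0.5000, -0.8660); from cell (5,3)
  next x-line at t=0.6600, next y-line at t=0.7736; Δt_x=2.0000, Δt_y=1.1547
    x: enter (4,3) at t=0.6600
    y: enter (4,2) at t=0.7736
    y: enter (4,1) at t=1.9283
    x: enter (3,1) at t=2.6600 ← occupied
  → r_2 = 2.6600
beam 3: φ=180°, α=330°
  dir = (cos 330°, sin 330°) = (0.8660, -0.5000); from cell (5,3)
  next x-line at t=0.7736, next y-line at t=1.3400; Δt_x=1.1547, Δt_y=2.0000
    x: enter (6,3) at t=0.7736 ← occupied
  → r_3 = 0.7736
beam 4: φ=270°, α=60°
  dir = (cos 60°, sin 60°) = (0.5000, 0.8660); from cell (5,3)
  next x-line at t=1.3400, next y-line at t=0.3811; Δt_x=2.0000, Δt_y=1.1547
    y: enter (5,4) at t=0.3811
    x: enter (6,4) at t=1.3400 ← occupied
  → r_4 = 1.3400

ranges = [2.6600, 2.6600, 0.7736, 1.3400]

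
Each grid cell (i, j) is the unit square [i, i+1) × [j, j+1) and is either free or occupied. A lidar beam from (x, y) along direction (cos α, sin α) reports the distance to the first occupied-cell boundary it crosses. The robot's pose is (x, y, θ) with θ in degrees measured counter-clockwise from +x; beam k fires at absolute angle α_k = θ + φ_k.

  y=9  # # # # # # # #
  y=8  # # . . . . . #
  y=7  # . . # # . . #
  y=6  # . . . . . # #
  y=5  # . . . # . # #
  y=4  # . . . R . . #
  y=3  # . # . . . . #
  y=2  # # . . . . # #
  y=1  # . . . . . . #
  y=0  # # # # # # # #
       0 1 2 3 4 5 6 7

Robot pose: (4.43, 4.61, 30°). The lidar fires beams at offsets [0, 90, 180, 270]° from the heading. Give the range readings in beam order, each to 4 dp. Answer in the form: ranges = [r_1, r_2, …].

beam 1: φ=0°, α=30°
  cosα=0.8660 sinα=0.5000 | (4,4) | tMaxX 0.6582 tMaxY 0.7800 | tΔX 1.1547 tΔY 2.0000
    t=0.6582 [x] (5,4)
    t=0.7800 [y] (5,5)
    t=1.8129 [x] (6,5) — stop
  → r_1 = 1.8129
beam 2: φ=90°, α=120°
  cosα=-0.5000 sinα=0.8660 | (4,4) | tMaxX 0.8600 tMaxY 0.4503 | tΔX 2.0000 tΔY 1.1547
    t=0.4503 [y] (4,5) — stop
  → r_2 = 0.4503
beam 3: φ=180°, α=210°
  cosα=-0.8660 sinα=-0.5000 | (4,4) | tMaxX 0.4965 tMaxY 1.2200 | tΔX 1.1547 tΔY 2.0000
    t=0.4965 [x] (3,4)
    t=1.2200 [y] (3,3)
    t=1.6512 [x] (2,3) — stop
  → r_3 = 1.6512
beam 4: φ=270°, α=300°
  cosα=0.5000 sinα=-0.8660 | (4,4) | tMaxX 1.1400 tMaxY 0.7044 | tΔX 2.0000 tΔY 1.1547
    t=0.7044 [y] (4,3)
    t=1.1400 [x] (5,3)
    t=1.8591 [y] (5,2)
    t=3.0138 [y] (5,1)
    t=3.1400 [x] (6,1)
    t=4.1685 [y] (6,0) — stop
  → r_4 = 4.1685

ranges = [1.8129, 0.4503, 1.6512, 4.1685]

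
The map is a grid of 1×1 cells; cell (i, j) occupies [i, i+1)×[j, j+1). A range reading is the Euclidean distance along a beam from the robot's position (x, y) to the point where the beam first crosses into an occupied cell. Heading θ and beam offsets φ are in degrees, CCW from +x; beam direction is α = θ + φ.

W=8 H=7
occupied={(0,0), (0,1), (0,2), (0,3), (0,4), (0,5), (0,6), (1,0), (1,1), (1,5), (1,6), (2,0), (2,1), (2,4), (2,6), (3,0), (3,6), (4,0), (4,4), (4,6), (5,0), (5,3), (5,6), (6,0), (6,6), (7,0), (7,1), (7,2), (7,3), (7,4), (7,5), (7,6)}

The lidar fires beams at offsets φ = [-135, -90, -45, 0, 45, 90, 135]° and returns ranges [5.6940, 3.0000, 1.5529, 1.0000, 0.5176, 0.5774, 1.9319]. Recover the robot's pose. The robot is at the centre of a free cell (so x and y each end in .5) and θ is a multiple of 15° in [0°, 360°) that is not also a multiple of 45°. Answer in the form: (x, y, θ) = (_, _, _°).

(x, y, θ) = (6.5, 2.5, 300°)

Candidates: 24 free-cell centres × 16 headings = 384 poses. Raycast each; keep the one whose scan matches to 4 dp.
  (5.5, 5.5, 330°): beam 1 = 2.5882 ≠ 5.6940 ✗
  (3.5, 2.5, 30°): beam 1 = 1.5529 ≠ 5.6940 ✗
  (1.5, 4.5, 195°): beam 1 = 0.5774 ≠ 5.6940 ✗
  (1.5, 3.5, 330°): beam 1 = 0.5176 ≠ 5.6940 ✗
  (3.5, 5.5, 150°): beam 1 = 1.9319 ≠ 5.6940 ✗
  …
  (6.5, 2.5, 300°): r_1=5.6940, r_2=3.0000, r_3=1.5529, r_4=1.0000, r_5=0.5176, r_6=0.5774, r_7=1.9319 — all match ✓
Only this pose fits every beam.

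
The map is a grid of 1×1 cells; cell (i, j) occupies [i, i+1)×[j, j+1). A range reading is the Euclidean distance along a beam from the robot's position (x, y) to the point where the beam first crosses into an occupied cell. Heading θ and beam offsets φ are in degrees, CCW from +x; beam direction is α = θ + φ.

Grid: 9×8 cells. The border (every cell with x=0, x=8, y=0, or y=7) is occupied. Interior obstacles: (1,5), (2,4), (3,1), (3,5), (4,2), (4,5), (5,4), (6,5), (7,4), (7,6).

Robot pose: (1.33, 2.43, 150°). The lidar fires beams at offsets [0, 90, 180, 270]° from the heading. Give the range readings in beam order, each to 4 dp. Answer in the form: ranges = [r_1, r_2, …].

beam 1: φ=0°, α=150°
  dir = (cos 150°, sin 150°) = (-0.8660, 0.5000); from cell (1,2)
  next x-line at t=0.3811, next y-line at t=1.1400; Δt_x=1.1547, Δt_y=2.0000
    x: enter (0,2) at t=0.3811 ← occupied
  → r_1 = 0.3811
beam 2: φ=90°, α=240°
  dir = (cos 240°, sin 240°) = (-0.5000, -0.8660); from cell (1,2)
  next x-line at t=0.6600, next y-line at t=0.4965; Δt_x=2.0000, Δt_y=1.1547
    y: enter (1,1) at t=0.4965
    x: enter (0,1) at t=0.6600 ← occupied
  → r_2 = 0.6600
beam 3: φ=180°, α=330°
  dir = (cos 330°, sin 330°) = (0.8660, -0.5000); from cell (1,2)
  next x-line at t=0.7736, next y-line at t=0.8600; Δt_x=1.1547, Δt_y=2.0000
    x: enter (2,2) at t=0.7736
    y: enter (2,1) at t=0.8600
    x: enter (3,1) at t=1.9283 ← occupied
  → r_3 = 1.9283
beam 4: φ=270°, α=60°
  dir = (cos 60°, sin 60°) = (0.5000, 0.8660); from cell (1,2)
  next x-line at t=1.3400, next y-line at t=0.6582; Δt_x=2.0000, Δt_y=1.1547
    y: enter (1,3) at t=0.6582
    x: enter (2,3) at t=1.3400
    y: enter (2,4) at t=1.8129 ← occupied
  → r_4 = 1.8129

ranges = [0.3811, 0.6600, 1.9283, 1.8129]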